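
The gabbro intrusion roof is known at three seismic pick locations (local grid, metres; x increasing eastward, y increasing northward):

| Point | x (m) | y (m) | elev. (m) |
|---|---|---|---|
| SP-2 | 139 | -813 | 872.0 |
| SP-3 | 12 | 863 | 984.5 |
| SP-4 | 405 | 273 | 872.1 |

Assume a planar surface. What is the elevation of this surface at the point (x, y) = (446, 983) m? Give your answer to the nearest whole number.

Let the plane be z = a·x + b·y + c.
SP-3−SP-2: −127a + 1676b = 112.5;  SP-4−SP-2: 266a + 1086b = 0.1.
Solving gives a = −0.20901, b = 0.05129.
Then c = 872 − a·139 − b·-813 = 942.75.
At (446, 983): z = −93.2 + 50.4 + 942.75 = 899.9 m.

900 m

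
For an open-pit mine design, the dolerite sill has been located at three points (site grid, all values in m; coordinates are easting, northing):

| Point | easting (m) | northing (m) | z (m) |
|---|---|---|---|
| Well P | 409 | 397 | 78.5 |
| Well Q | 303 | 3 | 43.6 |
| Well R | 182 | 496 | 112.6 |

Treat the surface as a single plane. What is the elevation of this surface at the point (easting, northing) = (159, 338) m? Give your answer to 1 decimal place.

96.7 m

Two edge vectors: Well P→Well Q = (-106, -394, -34.9), Well P→Well R = (-227, 99, 34.1).
Normal n = (Well P→Well Q) × (Well P→Well R) = (-9980.3, 11536.9, -99932).
So ∂z/∂easting = −n_x/n_z = −0.09987 and ∂z/∂northing = −n_y/n_z = 0.11545.
Intercept c from Well P: 78.5 + 40.85 − 45.83 = 73.51.
At (159, 338): z = −15.9 + 39.0 + 73.51 = 96.7 m.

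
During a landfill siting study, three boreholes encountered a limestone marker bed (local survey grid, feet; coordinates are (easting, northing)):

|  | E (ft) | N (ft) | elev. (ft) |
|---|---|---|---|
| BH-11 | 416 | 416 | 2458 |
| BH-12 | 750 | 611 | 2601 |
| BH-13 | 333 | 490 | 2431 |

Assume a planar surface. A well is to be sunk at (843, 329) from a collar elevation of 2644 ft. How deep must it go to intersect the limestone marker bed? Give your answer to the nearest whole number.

27 ft

Let the plane be z = a·E + b·N + c.
BH-12−BH-11: 334a + 195b = 143;  BH-13−BH-11: −83a + 74b = −27.
Solving gives a = 0.38745, b = 0.06970.
Then c = 2458 − a·416 − b·416 = 2267.82.
At (843, 329): z_contact = 326.6 + 22.9 + 2267.82 = 2617.4 ft.
Depth below ground = 2644 − 2617.4 = 27 ft.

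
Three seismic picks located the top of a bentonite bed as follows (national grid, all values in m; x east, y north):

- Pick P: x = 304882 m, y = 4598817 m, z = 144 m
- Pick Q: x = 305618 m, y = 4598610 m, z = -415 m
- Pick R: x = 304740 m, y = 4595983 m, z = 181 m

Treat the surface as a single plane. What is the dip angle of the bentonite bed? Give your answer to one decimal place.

Let the plane be z = a·x + b·y + c.
Pick Q−Pick P: 736a − 207b = −559;  Pick R−Pick P: −142a − 2834b = 37.
Solving gives a = −0.75258, b = 0.02465.
Gradient magnitude |∇z| = √(a² + b²) = √(0.56637 + 0.00061) = 0.75298.
True dip = arctan(0.75298) = 37.0°, dipping toward E (azimuth ≈ 092°).

37.0°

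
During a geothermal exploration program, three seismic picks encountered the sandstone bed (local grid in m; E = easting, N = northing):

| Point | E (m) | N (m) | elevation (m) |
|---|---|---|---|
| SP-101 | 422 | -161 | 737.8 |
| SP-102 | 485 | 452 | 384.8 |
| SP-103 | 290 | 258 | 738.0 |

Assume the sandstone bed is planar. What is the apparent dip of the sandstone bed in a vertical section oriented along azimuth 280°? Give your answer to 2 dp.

52.07°

Let the plane be z = a·E + b·N + c.
SP-102−SP-101: 63a + 613b = −353;  SP-103−SP-101: −132a + 419b = 0.2.
Solving gives a = −1.37942, b = −0.43409.
Unit vector along 280° is (sin 280°, cos 280°) = (-0.9848, 0.1736).
Slope in that direction = a·(-0.9848) + b·(0.1736) = 1.28308.
Apparent dip = arctan|1.28308| = 52.07° (true dip is 55.3°, so apparent ≤ true as expected).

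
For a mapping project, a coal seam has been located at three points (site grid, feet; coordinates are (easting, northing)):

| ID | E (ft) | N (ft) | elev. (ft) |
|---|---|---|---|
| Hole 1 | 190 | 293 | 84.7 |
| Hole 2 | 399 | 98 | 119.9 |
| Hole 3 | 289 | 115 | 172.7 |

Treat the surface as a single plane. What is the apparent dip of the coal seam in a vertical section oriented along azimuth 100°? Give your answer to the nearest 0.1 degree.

24.5°

Two edge vectors: Hole 1→Hole 2 = (209, -195, 35.2), Hole 1→Hole 3 = (99, -178, 88).
Normal n = (Hole 1→Hole 2) × (Hole 1→Hole 3) = (-10894.4, -14907.2, -17897).
So ∂z/∂E = −n_x/n_z = −0.60873 and ∂z/∂N = −n_y/n_z = −0.83294.
Unit vector along 100° is (sin 100°, cos 100°) = (0.9848, -0.1736).
Slope in that direction = a·(0.9848) + b·(-0.1736) = −0.45484.
Apparent dip = arctan|0.45484| = 24.5° (true dip is 45.9°, so apparent ≤ true as expected).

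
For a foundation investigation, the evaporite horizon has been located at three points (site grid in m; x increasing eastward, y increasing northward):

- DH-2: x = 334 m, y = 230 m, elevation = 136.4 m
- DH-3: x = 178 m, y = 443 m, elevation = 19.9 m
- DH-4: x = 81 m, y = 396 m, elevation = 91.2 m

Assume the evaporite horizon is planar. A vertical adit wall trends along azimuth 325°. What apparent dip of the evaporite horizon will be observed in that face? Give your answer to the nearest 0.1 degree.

24.6°

Let the plane be z = a·x + b·y + c.
DH-3−DH-2: −156a + 213b = −116.5;  DH-4−DH-2: −253a + 166b = −45.2.
Solving gives a = −0.34692, b = −0.80103.
Unit vector along 325° is (sin 325°, cos 325°) = (-0.5736, 0.8192).
Slope in that direction = a·(-0.5736) + b·(0.8192) = −0.45718.
Apparent dip = arctan|0.45718| = 24.6° (true dip is 41.1°, so apparent ≤ true as expected).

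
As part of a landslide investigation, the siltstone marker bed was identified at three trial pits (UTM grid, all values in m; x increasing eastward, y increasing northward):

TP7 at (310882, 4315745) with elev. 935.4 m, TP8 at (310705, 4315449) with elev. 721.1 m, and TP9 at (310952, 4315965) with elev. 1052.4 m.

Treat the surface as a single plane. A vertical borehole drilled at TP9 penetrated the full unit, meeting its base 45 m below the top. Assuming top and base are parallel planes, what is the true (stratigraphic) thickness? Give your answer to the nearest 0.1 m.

Two edge vectors: TP7→TP8 = (-177, -296, -214.3), TP7→TP9 = (70, 220, 117).
Normal n = (TP7→TP8) × (TP7→TP9) = (12514, 5708, -18220).
So ∂z/∂x = −n_x/n_z = 0.68683 and ∂z/∂y = −n_y/n_z = 0.31328.
|∇z| = √(a²+b²) = 0.75490, so dip δ = arctan(0.75490) = 37.05°.
True thickness = vertical thickness × cos δ = 45 × cos 37.05° = 35.9 m.

35.9 m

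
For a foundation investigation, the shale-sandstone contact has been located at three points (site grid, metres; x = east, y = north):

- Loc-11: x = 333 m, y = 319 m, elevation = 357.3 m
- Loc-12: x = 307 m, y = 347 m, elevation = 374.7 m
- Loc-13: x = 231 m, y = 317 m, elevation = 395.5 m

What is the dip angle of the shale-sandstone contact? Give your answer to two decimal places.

Let the plane be z = a·x + b·y + c.
Loc-12−Loc-11: −26a + 28b = 17.4;  Loc-13−Loc-11: −102a − 2b = 38.2.
Solving gives a = −0.37978, b = 0.26878.
Gradient magnitude |∇z| = √(a² + b²) = √(0.14423 + 0.07224) = 0.46527.
True dip = arctan(0.46527) = 24.95°, dipping toward SE (azimuth ≈ 125°).

24.95°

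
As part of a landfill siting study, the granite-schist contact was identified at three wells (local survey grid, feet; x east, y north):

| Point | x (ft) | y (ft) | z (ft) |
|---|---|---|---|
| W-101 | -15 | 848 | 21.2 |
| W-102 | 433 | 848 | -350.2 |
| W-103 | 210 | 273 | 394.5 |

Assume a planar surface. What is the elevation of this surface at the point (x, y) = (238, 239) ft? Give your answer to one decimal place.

Two edge vectors: W-101→W-102 = (448, 0, -371.4), W-101→W-103 = (225, -575, 373.3).
Normal n = (W-101→W-102) × (W-101→W-103) = (-213555, -250803.4, -257600).
So ∂z/∂x = −n_x/n_z = −0.82902 and ∂z/∂y = −n_y/n_z = −0.97362.
Intercept c from W-101: 21.2 − 12.44 + 825.63 = 834.39.
At (238, 239): z = −197.3 − 232.7 + 834.39 = 404.4 ft.

404.4 ft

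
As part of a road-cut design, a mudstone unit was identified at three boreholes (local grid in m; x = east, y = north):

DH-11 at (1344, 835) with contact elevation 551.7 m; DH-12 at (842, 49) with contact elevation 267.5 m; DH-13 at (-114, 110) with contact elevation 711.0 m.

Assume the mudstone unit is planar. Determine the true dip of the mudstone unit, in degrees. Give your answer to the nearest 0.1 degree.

37.3°

Let the plane be z = a·x + b·y + c.
DH-12−DH-11: −502a − 786b = −284.2;  DH-13−DH-11: −1458a − 725b = 159.3.
Solving gives a = −0.42358, b = 0.63211.
Gradient magnitude |∇z| = √(a² + b²) = √(0.17942 + 0.39956) = 0.76091.
True dip = arctan(0.76091) = 37.3°, dipping toward SE (azimuth ≈ 146°).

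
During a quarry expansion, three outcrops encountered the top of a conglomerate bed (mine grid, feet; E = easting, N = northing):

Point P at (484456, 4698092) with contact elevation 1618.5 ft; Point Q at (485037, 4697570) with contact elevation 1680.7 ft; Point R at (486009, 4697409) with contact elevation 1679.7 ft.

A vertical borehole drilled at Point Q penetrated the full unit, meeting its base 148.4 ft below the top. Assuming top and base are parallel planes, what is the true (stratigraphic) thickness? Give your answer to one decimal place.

Let the plane be z = a·E + b·N + c.
Point Q−Point P: 581a − 522b = 62.2;  Point R−Point P: 1553a − 683b = 61.2.
Solving gives a = −0.02546, b = −0.14749.
|∇z| = √(a²+b²) = 0.14968, so dip δ = arctan(0.14968) = 8.51°.
True thickness = vertical thickness × cos δ = 148.4 × cos 8.51° = 146.8 ft.

146.8 ft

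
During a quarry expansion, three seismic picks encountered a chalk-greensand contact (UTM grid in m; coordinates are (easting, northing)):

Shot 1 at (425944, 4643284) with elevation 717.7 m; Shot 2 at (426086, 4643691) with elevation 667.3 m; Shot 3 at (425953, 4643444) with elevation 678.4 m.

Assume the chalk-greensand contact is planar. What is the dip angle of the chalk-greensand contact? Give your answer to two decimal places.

Let the plane be z = a·E + b·N + c.
Shot 2−Shot 1: 142a + 407b = −50.4;  Shot 3−Shot 1: 9a + 160b = −39.3.
Solving gives a = 0.41618, b = −0.26904.
Gradient magnitude |∇z| = √(a² + b²) = √(0.17320 + 0.07238) = 0.49556.
True dip = arctan(0.49556) = 26.36°, dipping toward WNW (azimuth ≈ 303°).

26.36°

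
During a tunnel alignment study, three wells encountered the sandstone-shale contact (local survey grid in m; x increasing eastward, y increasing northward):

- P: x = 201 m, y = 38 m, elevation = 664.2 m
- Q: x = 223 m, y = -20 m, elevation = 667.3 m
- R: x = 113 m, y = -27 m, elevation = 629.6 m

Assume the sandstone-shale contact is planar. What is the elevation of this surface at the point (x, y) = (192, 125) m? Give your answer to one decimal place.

667.7 m

Two edge vectors: P→Q = (22, -58, 3.1), P→R = (-88, -65, -34.6).
Normal n = (P→Q) × (P→R) = (2208.3, 488.4, -6534).
So ∂z/∂x = −n_x/n_z = 0.33797 and ∂z/∂y = −n_y/n_z = 0.07475.
Intercept c from P: 664.2 − 67.93 − 2.84 = 593.43.
At (192, 125): z = 64.9 + 9.3 + 593.43 = 667.7 m.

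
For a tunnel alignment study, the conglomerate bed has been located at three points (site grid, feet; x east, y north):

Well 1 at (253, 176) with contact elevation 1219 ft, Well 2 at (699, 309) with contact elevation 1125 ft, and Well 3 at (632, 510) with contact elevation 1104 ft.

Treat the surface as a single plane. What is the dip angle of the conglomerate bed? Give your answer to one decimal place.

12.8°

Two edge vectors: Well 1→Well 2 = (446, 133, -94), Well 1→Well 3 = (379, 334, -115).
Normal n = (Well 1→Well 2) × (Well 1→Well 3) = (16101, 15664, 98557).
So ∂z/∂x = −n_x/n_z = −0.16337 and ∂z/∂y = −n_y/n_z = −0.15893.
Gradient magnitude |∇z| = √(a² + b²) = √(0.02669 + 0.02526) = 0.22792.
True dip = arctan(0.22792) = 12.8°, dipping toward NE (azimuth ≈ 046°).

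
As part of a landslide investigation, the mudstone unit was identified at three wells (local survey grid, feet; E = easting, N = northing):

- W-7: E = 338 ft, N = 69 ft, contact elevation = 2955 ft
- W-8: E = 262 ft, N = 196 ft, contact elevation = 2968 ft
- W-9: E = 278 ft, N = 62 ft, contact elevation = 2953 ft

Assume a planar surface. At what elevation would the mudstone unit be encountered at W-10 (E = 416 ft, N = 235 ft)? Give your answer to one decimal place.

Let the plane be z = a·E + b·N + c.
W-8−W-7: −76a + 127b = 13;  W-9−W-7: −60a − 7b = −2.
Solving gives a = 0.02000, b = 0.11433.
Then c = 2955 − a·338 − b·69 = 2940.35.
At (416, 235): z = 8.3 + 26.9 + 2940.35 = 2975.5 ft.

2975.5 ft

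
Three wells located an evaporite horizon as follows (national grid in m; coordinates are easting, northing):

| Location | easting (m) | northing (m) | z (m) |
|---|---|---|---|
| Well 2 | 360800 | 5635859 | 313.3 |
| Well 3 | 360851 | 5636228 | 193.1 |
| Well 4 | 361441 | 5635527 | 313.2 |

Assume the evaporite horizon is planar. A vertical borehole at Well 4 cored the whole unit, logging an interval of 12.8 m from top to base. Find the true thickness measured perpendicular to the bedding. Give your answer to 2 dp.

Let the plane be z = a·easting + b·northing + c.
Well 3−Well 2: 51a + 369b = −120.2;  Well 4−Well 2: 641a − 332b = −0.1.
Solving gives a = −0.15759, b = −0.30396.
|∇z| = √(a²+b²) = 0.34239, so dip δ = arctan(0.34239) = 18.90°.
True thickness = vertical thickness × cos δ = 12.8 × cos 18.90° = 12.11 m.

12.11 m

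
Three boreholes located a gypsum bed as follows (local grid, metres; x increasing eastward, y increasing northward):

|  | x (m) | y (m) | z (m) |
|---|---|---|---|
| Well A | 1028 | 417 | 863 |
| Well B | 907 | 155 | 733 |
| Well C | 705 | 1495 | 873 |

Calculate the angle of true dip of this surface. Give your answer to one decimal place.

Let the plane be z = a·x + b·y + c.
Well B−Well A: −121a − 262b = −130;  Well C−Well A: −323a + 1078b = 10.
Solving gives a = 0.63944, b = 0.20087.
Gradient magnitude |∇z| = √(a² + b²) = √(0.40888 + 0.04035) = 0.67025.
True dip = arctan(0.67025) = 33.8°, dipping toward WSW (azimuth ≈ 253°).

33.8°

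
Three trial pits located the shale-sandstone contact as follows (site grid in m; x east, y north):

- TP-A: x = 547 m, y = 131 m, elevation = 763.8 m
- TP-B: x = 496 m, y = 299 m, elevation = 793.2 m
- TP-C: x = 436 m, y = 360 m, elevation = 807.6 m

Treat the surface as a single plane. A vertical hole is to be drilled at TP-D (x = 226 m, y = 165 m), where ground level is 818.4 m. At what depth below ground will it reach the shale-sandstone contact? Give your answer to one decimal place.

20.8 m

Two edge vectors: TP-A→TP-B = (-51, 168, 29.4), TP-A→TP-C = (-111, 229, 43.8).
Normal n = (TP-A→TP-B) × (TP-A→TP-C) = (625.8, -1029.6, 6969).
So ∂z/∂x = −n_x/n_z = −0.08980 and ∂z/∂y = −n_y/n_z = 0.14774.
Intercept c from TP-A: 763.8 + 49.12 − 19.35 = 793.57.
At (226, 165): z_contact = −20.29 + 24.38 + 793.57 = 797.65 m.
Depth below ground = 818.4 − 797.65 = 20.8 m.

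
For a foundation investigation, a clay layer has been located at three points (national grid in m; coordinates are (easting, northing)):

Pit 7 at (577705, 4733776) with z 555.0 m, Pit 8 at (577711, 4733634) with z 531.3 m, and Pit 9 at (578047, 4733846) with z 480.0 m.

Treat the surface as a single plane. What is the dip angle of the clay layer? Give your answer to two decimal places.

16.48°

Let the plane be z = a·E + b·N + c.
Pit 8−Pit 7: 6a − 142b = −23.7;  Pit 9−Pit 7: 342a + 70b = −75.
Solving gives a = −0.25129, b = 0.15628.
Gradient magnitude |∇z| = √(a² + b²) = √(0.06314 + 0.02442) = 0.29592.
True dip = arctan(0.29592) = 16.48°, dipping toward ESE (azimuth ≈ 122°).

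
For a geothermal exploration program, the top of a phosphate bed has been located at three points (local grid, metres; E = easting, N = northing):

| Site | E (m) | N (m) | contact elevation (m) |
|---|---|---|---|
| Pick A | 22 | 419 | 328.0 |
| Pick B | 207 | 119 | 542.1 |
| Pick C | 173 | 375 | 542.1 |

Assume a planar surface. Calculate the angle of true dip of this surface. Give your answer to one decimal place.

56.1°

Two edge vectors: Pick A→Pick B = (185, -300, 214.1), Pick A→Pick C = (151, -44, 214.1).
Normal n = (Pick A→Pick B) × (Pick A→Pick C) = (-54809.6, -7279.4, 37160).
So ∂z/∂E = −n_x/n_z = 1.47496 and ∂z/∂N = −n_y/n_z = 0.19589.
Gradient magnitude |∇z| = √(a² + b²) = √(2.17551 + 0.03837) = 1.48791.
True dip = arctan(1.48791) = 56.1°, dipping toward W (azimuth ≈ 262°).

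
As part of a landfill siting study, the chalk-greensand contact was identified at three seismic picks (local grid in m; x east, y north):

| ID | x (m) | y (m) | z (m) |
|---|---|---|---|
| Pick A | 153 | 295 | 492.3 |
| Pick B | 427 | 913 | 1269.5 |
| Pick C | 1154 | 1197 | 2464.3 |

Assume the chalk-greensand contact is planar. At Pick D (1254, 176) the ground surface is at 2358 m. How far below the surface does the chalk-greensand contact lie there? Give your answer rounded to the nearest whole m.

408 m

Let the plane be z = a·x + b·y + c.
Pick B−Pick A: 274a + 618b = 777.2;  Pick C−Pick A: 1001a + 902b = 1972.
Solving gives a = 1.39355, b = 0.63975.
Then c = 492.3 − a·153 − b·295 = 90.36.
At (1254, 176): z_contact = 1747.5 + 112.6 + 90.36 = 1950.5 m.
Depth below ground = 2358 − 1950.5 = 408 m.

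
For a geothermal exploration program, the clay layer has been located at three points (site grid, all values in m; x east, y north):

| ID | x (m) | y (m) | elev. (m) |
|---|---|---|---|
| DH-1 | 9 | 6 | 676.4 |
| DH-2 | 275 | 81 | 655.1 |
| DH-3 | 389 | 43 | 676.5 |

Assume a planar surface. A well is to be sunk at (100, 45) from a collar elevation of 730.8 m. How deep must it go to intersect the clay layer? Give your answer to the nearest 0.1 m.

Two edge vectors: DH-1→DH-2 = (266, 75, -21.3), DH-1→DH-3 = (380, 37, 0.1).
Normal n = (DH-1→DH-2) × (DH-1→DH-3) = (795.6, -8120.6, -18658).
So ∂z/∂x = −n_x/n_z = 0.04264 and ∂z/∂y = −n_y/n_z = −0.43523.
Intercept c from DH-1: 676.4 − 0.38 + 2.61 = 678.63.
At (100, 45): z_contact = 4.26 − 19.59 + 678.63 = 663.31 m.
Depth below ground = 730.8 − 663.31 = 67.5 m.

67.5 m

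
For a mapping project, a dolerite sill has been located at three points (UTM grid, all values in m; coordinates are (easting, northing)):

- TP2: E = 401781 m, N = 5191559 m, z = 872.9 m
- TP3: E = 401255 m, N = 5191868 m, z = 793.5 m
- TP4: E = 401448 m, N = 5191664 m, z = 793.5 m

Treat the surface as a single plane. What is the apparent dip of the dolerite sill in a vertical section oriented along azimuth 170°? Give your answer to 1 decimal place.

Two edge vectors: TP2→TP3 = (-526, 309, -79.4), TP2→TP4 = (-333, 105, -79.4).
Normal n = (TP2→TP3) × (TP2→TP4) = (-16197.6, -15324.2, 47667).
So ∂z/∂E = −n_x/n_z = 0.33981 and ∂z/∂N = −n_y/n_z = 0.32148.
Unit vector along 170° is (sin 170°, cos 170°) = (0.1736, -0.9848).
Slope in that direction = a·(0.1736) + b·(-0.9848) = −0.25759.
Apparent dip = arctan|0.25759| = 14.4° (true dip is 25.1°, so apparent ≤ true as expected).

14.4°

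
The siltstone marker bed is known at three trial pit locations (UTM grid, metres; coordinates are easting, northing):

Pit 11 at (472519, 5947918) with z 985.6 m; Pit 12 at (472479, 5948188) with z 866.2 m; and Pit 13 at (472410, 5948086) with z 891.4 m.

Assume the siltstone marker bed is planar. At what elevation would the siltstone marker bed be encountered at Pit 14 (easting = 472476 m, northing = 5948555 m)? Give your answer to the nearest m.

716 m

Let the plane be z = a·easting + b·northing + c.
Pit 12−Pit 11: −40a + 270b = −119.4;  Pit 13−Pit 11: −109a + 168b = −94.2.
Solving gives a = 0.23667107, b = −0.40715984.
Then c = 985.6 − a·472519 − b·5947918 = 2310907.37.
At (472476, 5948555): z = 111821.4 − 2422012.7 + 2310907.37 = 716.1 m.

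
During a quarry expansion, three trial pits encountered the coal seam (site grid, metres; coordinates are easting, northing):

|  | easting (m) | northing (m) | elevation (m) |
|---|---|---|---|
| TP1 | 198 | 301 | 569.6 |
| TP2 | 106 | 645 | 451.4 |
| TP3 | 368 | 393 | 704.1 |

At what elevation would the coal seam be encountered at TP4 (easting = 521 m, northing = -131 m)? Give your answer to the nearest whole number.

Two edge vectors: TP1→TP2 = (-92, 344, -118.2), TP1→TP3 = (170, 92, 134.5).
Normal n = (TP1→TP2) × (TP1→TP3) = (57142.4, -7720, -66944).
So ∂z/∂easting = −n_x/n_z = 0.85359 and ∂z/∂northing = −n_y/n_z = −0.11532.
Intercept c from TP1: 569.6 − 169.01 + 34.71 = 435.30.
At (521, -131): z = 444.7 + 15.1 + 435.30 = 895.1 m.

895 m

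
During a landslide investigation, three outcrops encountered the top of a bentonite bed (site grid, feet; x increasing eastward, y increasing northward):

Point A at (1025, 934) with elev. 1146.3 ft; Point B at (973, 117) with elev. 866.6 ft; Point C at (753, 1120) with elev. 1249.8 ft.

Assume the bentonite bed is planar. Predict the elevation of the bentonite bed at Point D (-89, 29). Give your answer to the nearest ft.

Two edge vectors: Point A→Point B = (-52, -817, -279.7), Point A→Point C = (-272, 186, 103.5).
Normal n = (Point A→Point B) × (Point A→Point C) = (-32535.3, 81460.4, -231896).
So ∂z/∂x = −n_x/n_z = −0.14030 and ∂z/∂y = −n_y/n_z = 0.35128.
Intercept c from Point A: 1146.3 + 143.81 − 328.10 = 962.01.
At (-89, 29): z = 12.5 + 10.2 + 962.01 = 984.7 ft.

985 ft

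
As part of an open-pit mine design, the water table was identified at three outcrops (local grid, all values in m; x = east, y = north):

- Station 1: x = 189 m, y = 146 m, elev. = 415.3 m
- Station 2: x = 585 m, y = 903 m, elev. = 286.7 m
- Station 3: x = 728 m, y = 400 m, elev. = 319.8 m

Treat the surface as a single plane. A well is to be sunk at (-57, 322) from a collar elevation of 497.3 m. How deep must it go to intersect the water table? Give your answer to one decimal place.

68.3 m

Two edge vectors: Station 1→Station 2 = (396, 757, -128.6), Station 1→Station 3 = (539, 254, -95.5).
Normal n = (Station 1→Station 2) × (Station 1→Station 3) = (-39629.1, -31497.4, -307439).
So ∂z/∂x = −n_x/n_z = −0.12890 and ∂z/∂y = −n_y/n_z = −0.10245.
Intercept c from Station 1: 415.3 + 24.36 + 14.96 = 454.62.
At (-57, 322): z_contact = 7.35 − 32.99 + 454.62 = 428.98 m.
Depth below ground = 497.3 − 428.98 = 68.3 m.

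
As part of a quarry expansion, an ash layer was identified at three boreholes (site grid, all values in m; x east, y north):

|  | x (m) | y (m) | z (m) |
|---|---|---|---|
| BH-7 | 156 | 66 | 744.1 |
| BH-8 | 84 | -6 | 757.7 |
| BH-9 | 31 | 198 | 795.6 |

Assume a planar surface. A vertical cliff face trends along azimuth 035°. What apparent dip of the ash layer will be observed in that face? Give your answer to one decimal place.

Two edge vectors: BH-7→BH-8 = (-72, -72, 13.6), BH-7→BH-9 = (-125, 132, 51.5).
Normal n = (BH-7→BH-8) × (BH-7→BH-9) = (-5503.2, 2008, -18504).
So ∂z/∂x = −n_x/n_z = −0.29741 and ∂z/∂y = −n_y/n_z = 0.10852.
Unit vector along 035° is (sin 35°, cos 35°) = (0.5736, 0.8192).
Slope in that direction = a·(0.5736) + b·(0.8192) = −0.08169.
Apparent dip = arctan|0.08169| = 4.7° (true dip is 17.6°, so apparent ≤ true as expected).

4.7°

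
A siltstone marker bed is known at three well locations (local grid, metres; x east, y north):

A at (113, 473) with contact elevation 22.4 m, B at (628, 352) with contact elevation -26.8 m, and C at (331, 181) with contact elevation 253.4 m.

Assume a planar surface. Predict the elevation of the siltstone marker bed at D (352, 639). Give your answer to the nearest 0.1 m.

Let the plane be z = a·x + b·y + c.
B−A: 515a − 121b = −49.2;  C−A: 218a − 292b = 231.
Solving gives a = −0.34126, b = −1.04588.
Then c = 22.4 − a·113 − b·473 = 555.66.
At (352, 639): z = −120.1 − 668.3 + 555.66 = -232.8 m.

-232.8 m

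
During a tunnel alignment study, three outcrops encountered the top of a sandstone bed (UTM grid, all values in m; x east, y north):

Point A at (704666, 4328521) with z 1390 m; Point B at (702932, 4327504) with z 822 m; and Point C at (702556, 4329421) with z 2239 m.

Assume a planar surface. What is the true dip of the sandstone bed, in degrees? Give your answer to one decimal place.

Let the plane be z = a·x + b·y + c.
Point B−Point A: −1734a − 1017b = −568;  Point C−Point A: −2110a + 900b = 849.
Solving gives a = −0.09503, b = 0.72054.
Gradient magnitude |∇z| = √(a² + b²) = √(0.00903 + 0.51917) = 0.72678.
True dip = arctan(0.72678) = 36.0°, dipping toward S (azimuth ≈ 172°).

36.0°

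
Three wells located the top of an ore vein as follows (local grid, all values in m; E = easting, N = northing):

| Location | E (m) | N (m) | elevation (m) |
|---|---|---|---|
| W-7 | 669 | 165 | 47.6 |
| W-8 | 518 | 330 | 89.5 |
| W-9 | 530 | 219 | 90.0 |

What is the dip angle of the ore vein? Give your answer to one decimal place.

Let the plane be z = a·E + b·N + c.
W-8−W-7: −151a + 165b = 41.9;  W-9−W-7: −139a + 54b = 42.4.
Solving gives a = −0.32024, b = −0.03912.
Gradient magnitude |∇z| = √(a² + b²) = √(0.10255 + 0.00153) = 0.32262.
True dip = arctan(0.32262) = 17.9°, dipping toward E (azimuth ≈ 083°).

17.9°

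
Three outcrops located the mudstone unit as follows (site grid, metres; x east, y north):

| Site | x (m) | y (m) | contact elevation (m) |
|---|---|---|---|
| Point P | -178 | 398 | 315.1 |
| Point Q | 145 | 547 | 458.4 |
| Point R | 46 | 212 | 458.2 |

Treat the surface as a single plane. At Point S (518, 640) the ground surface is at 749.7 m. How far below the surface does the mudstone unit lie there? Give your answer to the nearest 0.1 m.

Let the plane be z = a·x + b·y + c.
Point Q−Point P: 323a + 149b = 143.3;  Point R−Point P: 224a − 186b = 143.1.
Solving gives a = 0.51336, b = −0.15111.
Then c = 315.1 − a·-178 − b·398 = 466.62.
At (518, 640): z_contact = 265.92 − 96.71 + 466.62 = 635.83 m.
Depth below ground = 749.7 − 635.83 = 113.9 m.

113.9 m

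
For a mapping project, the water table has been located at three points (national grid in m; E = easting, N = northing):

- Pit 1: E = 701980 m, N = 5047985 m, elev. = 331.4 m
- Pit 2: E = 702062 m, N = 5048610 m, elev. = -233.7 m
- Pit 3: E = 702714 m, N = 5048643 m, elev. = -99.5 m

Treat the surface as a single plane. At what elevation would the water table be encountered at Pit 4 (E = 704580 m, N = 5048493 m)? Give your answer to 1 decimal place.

513.7 m

Let the plane be z = a·E + b·N + c.
Pit 2−Pit 1: 82a + 625b = −565.1;  Pit 3−Pit 1: 734a + 658b = −430.9.
Solving gives a = 0.253272776, b = −0.937389388.
Then c = 331.4 − a·701980 − b·5047985 = 4554466.55.
At (704580, 5048493): z = 178450.9 − 4732403.8 + 4554466.55 = 513.7 m.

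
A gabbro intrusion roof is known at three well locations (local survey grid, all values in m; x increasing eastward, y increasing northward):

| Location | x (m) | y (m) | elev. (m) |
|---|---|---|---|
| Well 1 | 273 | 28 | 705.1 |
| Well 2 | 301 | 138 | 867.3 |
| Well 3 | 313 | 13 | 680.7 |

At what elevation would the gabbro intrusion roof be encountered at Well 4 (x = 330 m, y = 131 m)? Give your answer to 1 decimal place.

Two edge vectors: Well 1→Well 2 = (28, 110, 162.2), Well 1→Well 3 = (40, -15, -24.4).
Normal n = (Well 1→Well 2) × (Well 1→Well 3) = (-251, 7171.2, -4820).
So ∂z/∂x = −n_x/n_z = −0.05207 and ∂z/∂y = −n_y/n_z = 1.48780.
Intercept c from Well 1: 705.1 + 14.22 − 41.66 = 677.66.
At (330, 131): z = −17.2 + 194.9 + 677.66 = 855.4 m.

855.4 m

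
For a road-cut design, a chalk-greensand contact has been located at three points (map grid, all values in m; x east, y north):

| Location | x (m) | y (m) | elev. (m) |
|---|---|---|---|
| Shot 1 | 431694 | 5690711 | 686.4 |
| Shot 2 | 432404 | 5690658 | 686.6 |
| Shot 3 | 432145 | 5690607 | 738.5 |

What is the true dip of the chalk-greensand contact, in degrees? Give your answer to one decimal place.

36.5°

Let the plane be z = a·x + b·y + c.
Shot 2−Shot 1: 710a − 53b = 0.2;  Shot 3−Shot 1: 451a − 104b = 52.1.
Solving gives a = −0.05488, b = −0.73895.
Gradient magnitude |∇z| = √(a² + b²) = √(0.00301 + 0.54604) = 0.74098.
True dip = arctan(0.74098) = 36.5°, dipping toward N (azimuth ≈ 004°).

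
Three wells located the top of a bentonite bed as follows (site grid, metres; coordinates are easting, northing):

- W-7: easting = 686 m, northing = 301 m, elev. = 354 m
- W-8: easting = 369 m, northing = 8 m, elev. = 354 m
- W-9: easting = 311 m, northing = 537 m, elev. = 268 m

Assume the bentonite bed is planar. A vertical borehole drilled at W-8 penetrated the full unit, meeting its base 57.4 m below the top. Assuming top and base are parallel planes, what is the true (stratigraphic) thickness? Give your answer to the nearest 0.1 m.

Two edge vectors: W-7→W-8 = (-317, -293, 0), W-7→W-9 = (-375, 236, -86).
Normal n = (W-7→W-8) × (W-7→W-9) = (25198, -27262, -184687).
So ∂z/∂easting = −n_x/n_z = 0.13644 and ∂z/∂northing = −n_y/n_z = −0.14761.
|∇z| = √(a²+b²) = 0.20101, so dip δ = arctan(0.20101) = 11.37°.
True thickness = vertical thickness × cos δ = 57.4 × cos 11.37° = 56.3 m.

56.3 m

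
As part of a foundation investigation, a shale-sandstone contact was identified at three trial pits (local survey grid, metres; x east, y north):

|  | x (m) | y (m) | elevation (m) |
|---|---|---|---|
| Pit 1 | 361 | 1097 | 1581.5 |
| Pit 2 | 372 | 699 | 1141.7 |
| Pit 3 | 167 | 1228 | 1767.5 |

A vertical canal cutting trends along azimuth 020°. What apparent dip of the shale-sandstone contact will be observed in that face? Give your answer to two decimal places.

Two edge vectors: Pit 1→Pit 2 = (11, -398, -439.8), Pit 1→Pit 3 = (-194, 131, 186).
Normal n = (Pit 1→Pit 2) × (Pit 1→Pit 3) = (-16414.2, 83275.2, -75771).
So ∂z/∂x = −n_x/n_z = −0.21663 and ∂z/∂y = −n_y/n_z = 1.09904.
Unit vector along 020° is (sin 20°, cos 20°) = (0.3420, 0.9397).
Slope in that direction = a·(0.3420) + b·(0.9397) = 0.95867.
Apparent dip = arctan|0.95867| = 43.79° (true dip is 48.2°, so apparent ≤ true as expected).

43.79°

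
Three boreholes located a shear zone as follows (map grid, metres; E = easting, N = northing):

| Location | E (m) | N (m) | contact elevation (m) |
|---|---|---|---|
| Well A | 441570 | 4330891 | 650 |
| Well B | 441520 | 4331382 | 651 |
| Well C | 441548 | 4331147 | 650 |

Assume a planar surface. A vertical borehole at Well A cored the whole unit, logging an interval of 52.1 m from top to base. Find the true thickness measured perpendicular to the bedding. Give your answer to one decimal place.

Two edge vectors: Well A→Well B = (-50, 491, 1), Well A→Well C = (-22, 256, 0).
Normal n = (Well A→Well B) × (Well A→Well C) = (-256, -22, -1998).
So ∂z/∂E = −n_x/n_z = −0.12813 and ∂z/∂N = −n_y/n_z = −0.01101.
|∇z| = √(a²+b²) = 0.12860, so dip δ = arctan(0.12860) = 7.33°.
True thickness = vertical thickness × cos δ = 52.1 × cos 7.33° = 51.7 m.

51.7 m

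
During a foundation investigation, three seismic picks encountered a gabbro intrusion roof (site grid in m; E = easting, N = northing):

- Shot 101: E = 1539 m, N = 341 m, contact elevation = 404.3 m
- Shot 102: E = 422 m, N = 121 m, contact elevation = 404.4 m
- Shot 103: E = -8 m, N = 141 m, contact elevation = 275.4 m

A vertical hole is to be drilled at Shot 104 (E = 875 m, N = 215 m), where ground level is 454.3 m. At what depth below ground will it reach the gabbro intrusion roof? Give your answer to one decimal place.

Two edge vectors: Shot 101→Shot 102 = (-1117, -220, 0.1), Shot 101→Shot 103 = (-1547, -200, -128.9).
Normal n = (Shot 101→Shot 102) × (Shot 101→Shot 103) = (28378, -144136, -116940).
So ∂z/∂E = −n_x/n_z = 0.242671 and ∂z/∂N = −n_y/n_z = −1.232564.
Intercept c from Shot 101: 404.3 − 373.47 + 420.30 = 451.13.
At (875, 215): z_contact = 212.34 − 265.00 + 451.13 = 398.47 m.
Depth below ground = 454.3 − 398.47 = 55.8 m.

55.8 m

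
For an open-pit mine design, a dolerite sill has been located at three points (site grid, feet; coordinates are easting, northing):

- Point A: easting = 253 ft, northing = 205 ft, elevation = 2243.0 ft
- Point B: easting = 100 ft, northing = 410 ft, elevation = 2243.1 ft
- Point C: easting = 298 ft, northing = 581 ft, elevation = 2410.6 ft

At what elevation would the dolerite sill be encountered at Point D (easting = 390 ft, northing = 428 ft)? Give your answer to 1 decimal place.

Two edge vectors: Point A→Point B = (-153, 205, 0.1), Point A→Point C = (45, 376, 167.6).
Normal n = (Point A→Point B) × (Point A→Point C) = (34320.4, 25647.3, -66753).
So ∂z/∂easting = −n_x/n_z = 0.51414 and ∂z/∂northing = −n_y/n_z = 0.38421.
Intercept c from Point A: 2243 − 130.08 − 78.76 = 2034.16.
At (390, 428): z = 200.5 + 164.4 + 2034.16 = 2399.1 ft.

2399.1 ft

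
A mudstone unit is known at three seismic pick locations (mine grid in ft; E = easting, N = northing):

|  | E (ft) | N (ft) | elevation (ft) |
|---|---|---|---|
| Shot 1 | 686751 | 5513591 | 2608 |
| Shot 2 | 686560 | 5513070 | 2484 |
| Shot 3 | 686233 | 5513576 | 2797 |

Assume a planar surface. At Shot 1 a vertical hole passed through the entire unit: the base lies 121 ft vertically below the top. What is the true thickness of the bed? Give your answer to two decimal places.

Let the plane be z = a·E + b·N + c.
Shot 2−Shot 1: −191a − 521b = −124;  Shot 3−Shot 1: −518a − 15b = 189.
Solving gives a = −0.37575, b = 0.37575.
|∇z| = √(a²+b²) = 0.53139, so dip δ = arctan(0.53139) = 27.99°.
True thickness = vertical thickness × cos δ = 121 × cos 27.99° = 106.85 ft.

106.85 ft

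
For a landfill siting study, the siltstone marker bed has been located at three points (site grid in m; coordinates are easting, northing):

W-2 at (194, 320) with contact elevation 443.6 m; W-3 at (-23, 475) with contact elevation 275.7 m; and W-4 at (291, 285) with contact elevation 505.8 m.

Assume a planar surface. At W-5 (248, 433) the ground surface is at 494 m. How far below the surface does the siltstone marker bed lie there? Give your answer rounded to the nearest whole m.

Two edge vectors: W-2→W-3 = (-217, 155, -167.9), W-2→W-4 = (97, -35, 62.2).
Normal n = (W-2→W-3) × (W-2→W-4) = (3764.5, -2788.9, -7440).
So ∂z/∂easting = −n_x/n_z = 0.50598 and ∂z/∂northing = −n_y/n_z = −0.37485.
Intercept c from W-2: 443.6 − 98.16 + 119.95 = 465.39.
At (248, 433): z_contact = 125.5 − 162.3 + 465.39 = 428.6 m.
Depth below ground = 494 − 428.6 = 65 m.

65 m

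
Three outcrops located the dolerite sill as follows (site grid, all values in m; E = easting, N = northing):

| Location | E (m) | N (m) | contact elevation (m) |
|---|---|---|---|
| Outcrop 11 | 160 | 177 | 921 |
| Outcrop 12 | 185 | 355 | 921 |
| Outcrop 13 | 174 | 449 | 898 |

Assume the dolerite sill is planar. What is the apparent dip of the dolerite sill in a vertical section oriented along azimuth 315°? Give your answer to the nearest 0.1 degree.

37.5°

Two edge vectors: Outcrop 11→Outcrop 12 = (25, 178, 0), Outcrop 11→Outcrop 13 = (14, 272, -23).
Normal n = (Outcrop 11→Outcrop 12) × (Outcrop 11→Outcrop 13) = (-4094, 575, 4308).
So ∂z/∂E = −n_x/n_z = 0.95032 and ∂z/∂N = −n_y/n_z = −0.13347.
Unit vector along 315° is (sin 315°, cos 315°) = (-0.7071, 0.7071).
Slope in that direction = a·(-0.7071) + b·(0.7071) = −0.76636.
Apparent dip = arctan|0.76636| = 37.5° (true dip is 43.8°, so apparent ≤ true as expected).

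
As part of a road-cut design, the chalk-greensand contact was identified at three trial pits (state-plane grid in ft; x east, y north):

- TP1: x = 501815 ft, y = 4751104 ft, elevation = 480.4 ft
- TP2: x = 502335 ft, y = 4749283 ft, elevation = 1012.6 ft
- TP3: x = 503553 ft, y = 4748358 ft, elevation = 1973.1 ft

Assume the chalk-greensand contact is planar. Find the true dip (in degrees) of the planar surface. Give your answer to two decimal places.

Two edge vectors: TP1→TP2 = (520, -1821, 532.2), TP1→TP3 = (1738, -2746, 1492.7).
Normal n = (TP1→TP2) × (TP1→TP3) = (-1256785.5, 148759.6, 1736978).
So ∂z/∂x = −n_x/n_z = 0.72355 and ∂z/∂y = −n_y/n_z = −0.08564.
Gradient magnitude |∇z| = √(a² + b²) = √(0.52352 + 0.00733) = 0.72860.
True dip = arctan(0.72860) = 36.08°, dipping toward W (azimuth ≈ 277°).

36.08°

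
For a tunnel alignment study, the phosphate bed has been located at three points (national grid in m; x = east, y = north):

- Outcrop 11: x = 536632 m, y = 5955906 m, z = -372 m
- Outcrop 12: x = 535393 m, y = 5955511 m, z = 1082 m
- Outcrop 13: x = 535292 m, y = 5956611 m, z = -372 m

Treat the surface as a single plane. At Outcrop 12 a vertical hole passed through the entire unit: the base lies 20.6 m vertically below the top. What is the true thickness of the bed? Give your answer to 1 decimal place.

11.1 m

Two edge vectors: Outcrop 11→Outcrop 12 = (-1239, -395, 1454), Outcrop 11→Outcrop 13 = (-1340, 705, 0).
Normal n = (Outcrop 11→Outcrop 12) × (Outcrop 11→Outcrop 13) = (-1025070, -1948360, -1402795).
So ∂z/∂x = −n_x/n_z = −0.73073 and ∂z/∂y = −n_y/n_z = −1.38891.
|∇z| = √(a²+b²) = 1.56941, so dip δ = arctan(1.56941) = 57.50°.
True thickness = vertical thickness × cos δ = 20.6 × cos 57.50° = 11.1 m.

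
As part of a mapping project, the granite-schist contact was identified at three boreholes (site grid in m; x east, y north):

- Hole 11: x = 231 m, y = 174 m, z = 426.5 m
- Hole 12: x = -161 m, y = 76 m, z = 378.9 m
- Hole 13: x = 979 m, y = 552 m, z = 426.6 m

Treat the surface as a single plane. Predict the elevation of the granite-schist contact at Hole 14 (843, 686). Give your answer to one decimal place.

Two edge vectors: Hole 11→Hole 12 = (-392, -98, -47.6), Hole 11→Hole 13 = (748, 378, 0.1).
Normal n = (Hole 11→Hole 12) × (Hole 11→Hole 13) = (17983, -35565.6, -74872).
So ∂z/∂x = −n_x/n_z = 0.24018 and ∂z/∂y = −n_y/n_z = −0.47502.
Intercept c from Hole 11: 426.5 − 55.48 + 82.65 = 453.67.
At (843, 686): z = 202.5 − 325.9 + 453.67 = 330.3 m.

330.3 m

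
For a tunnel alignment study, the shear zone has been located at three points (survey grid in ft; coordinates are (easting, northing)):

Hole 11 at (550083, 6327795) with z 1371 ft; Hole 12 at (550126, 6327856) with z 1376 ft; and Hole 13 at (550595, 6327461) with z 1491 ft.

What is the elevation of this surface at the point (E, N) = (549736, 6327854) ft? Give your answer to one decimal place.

1299.2 ft

Let the plane be z = a·E + b·N + c.
Hole 12−Hole 11: 43a + 61b = 5;  Hole 13−Hole 11: 512a − 334b = 120.
Solving gives a = 0.197175067, b = −0.057025047.
Then c = 1371 − a·550083 − b·6327795 = 253751.16.
At (549736, 6327854): z = 108394.2 − 360846.2 + 253751.16 = 1299.2 ft.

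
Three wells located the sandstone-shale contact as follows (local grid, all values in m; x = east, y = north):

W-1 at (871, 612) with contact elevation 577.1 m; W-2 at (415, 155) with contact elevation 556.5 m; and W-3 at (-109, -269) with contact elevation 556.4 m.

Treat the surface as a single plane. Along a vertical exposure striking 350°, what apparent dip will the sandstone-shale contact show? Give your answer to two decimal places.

14.69°

Two edge vectors: W-1→W-2 = (-456, -457, -20.6), W-1→W-3 = (-980, -881, -20.7).
Normal n = (W-1→W-2) × (W-1→W-3) = (-8688.7, 10748.8, -46124).
So ∂z/∂x = −n_x/n_z = −0.18838 and ∂z/∂y = −n_y/n_z = 0.23304.
Unit vector along 350° is (sin 350°, cos 350°) = (-0.1736, 0.9848).
Slope in that direction = a·(-0.1736) + b·(0.9848) = 0.26221.
Apparent dip = arctan|0.26221| = 14.69° (true dip is 16.7°, so apparent ≤ true as expected).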